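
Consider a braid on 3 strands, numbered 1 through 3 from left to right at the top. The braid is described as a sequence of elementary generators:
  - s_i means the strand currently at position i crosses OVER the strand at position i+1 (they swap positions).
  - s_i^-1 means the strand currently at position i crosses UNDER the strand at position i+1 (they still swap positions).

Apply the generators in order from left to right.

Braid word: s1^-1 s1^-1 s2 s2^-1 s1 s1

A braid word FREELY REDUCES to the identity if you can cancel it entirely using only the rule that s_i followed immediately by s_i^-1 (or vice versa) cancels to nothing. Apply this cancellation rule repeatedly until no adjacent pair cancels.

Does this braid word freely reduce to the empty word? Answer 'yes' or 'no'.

Answer: yes

Derivation:
Gen 1 (s1^-1): push. Stack: [s1^-1]
Gen 2 (s1^-1): push. Stack: [s1^-1 s1^-1]
Gen 3 (s2): push. Stack: [s1^-1 s1^-1 s2]
Gen 4 (s2^-1): cancels prior s2. Stack: [s1^-1 s1^-1]
Gen 5 (s1): cancels prior s1^-1. Stack: [s1^-1]
Gen 6 (s1): cancels prior s1^-1. Stack: []
Reduced word: (empty)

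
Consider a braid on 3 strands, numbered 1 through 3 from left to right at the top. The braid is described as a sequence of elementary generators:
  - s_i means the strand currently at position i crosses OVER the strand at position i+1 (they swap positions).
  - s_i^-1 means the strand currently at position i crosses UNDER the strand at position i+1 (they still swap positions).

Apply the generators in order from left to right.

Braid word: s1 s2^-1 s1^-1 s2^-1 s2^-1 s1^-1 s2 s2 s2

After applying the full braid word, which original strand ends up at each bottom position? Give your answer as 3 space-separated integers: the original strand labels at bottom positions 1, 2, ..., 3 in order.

Answer: 2 1 3

Derivation:
Gen 1 (s1): strand 1 crosses over strand 2. Perm now: [2 1 3]
Gen 2 (s2^-1): strand 1 crosses under strand 3. Perm now: [2 3 1]
Gen 3 (s1^-1): strand 2 crosses under strand 3. Perm now: [3 2 1]
Gen 4 (s2^-1): strand 2 crosses under strand 1. Perm now: [3 1 2]
Gen 5 (s2^-1): strand 1 crosses under strand 2. Perm now: [3 2 1]
Gen 6 (s1^-1): strand 3 crosses under strand 2. Perm now: [2 3 1]
Gen 7 (s2): strand 3 crosses over strand 1. Perm now: [2 1 3]
Gen 8 (s2): strand 1 crosses over strand 3. Perm now: [2 3 1]
Gen 9 (s2): strand 3 crosses over strand 1. Perm now: [2 1 3]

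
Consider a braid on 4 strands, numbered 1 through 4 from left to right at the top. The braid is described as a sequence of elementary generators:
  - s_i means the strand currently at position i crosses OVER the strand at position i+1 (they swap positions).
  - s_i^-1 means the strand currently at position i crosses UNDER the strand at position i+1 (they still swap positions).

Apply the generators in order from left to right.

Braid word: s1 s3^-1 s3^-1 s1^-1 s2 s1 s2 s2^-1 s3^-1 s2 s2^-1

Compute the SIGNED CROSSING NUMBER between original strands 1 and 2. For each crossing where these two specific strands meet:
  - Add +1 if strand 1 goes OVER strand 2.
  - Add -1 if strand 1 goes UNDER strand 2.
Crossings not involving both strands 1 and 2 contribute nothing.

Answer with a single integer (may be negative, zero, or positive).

Answer: 4

Derivation:
Gen 1: 1 over 2. Both 1&2? yes. Contrib: +1. Sum: 1
Gen 2: crossing 3x4. Both 1&2? no. Sum: 1
Gen 3: crossing 4x3. Both 1&2? no. Sum: 1
Gen 4: 2 under 1. Both 1&2? yes. Contrib: +1. Sum: 2
Gen 5: crossing 2x3. Both 1&2? no. Sum: 2
Gen 6: crossing 1x3. Both 1&2? no. Sum: 2
Gen 7: 1 over 2. Both 1&2? yes. Contrib: +1. Sum: 3
Gen 8: 2 under 1. Both 1&2? yes. Contrib: +1. Sum: 4
Gen 9: crossing 2x4. Both 1&2? no. Sum: 4
Gen 10: crossing 1x4. Both 1&2? no. Sum: 4
Gen 11: crossing 4x1. Both 1&2? no. Sum: 4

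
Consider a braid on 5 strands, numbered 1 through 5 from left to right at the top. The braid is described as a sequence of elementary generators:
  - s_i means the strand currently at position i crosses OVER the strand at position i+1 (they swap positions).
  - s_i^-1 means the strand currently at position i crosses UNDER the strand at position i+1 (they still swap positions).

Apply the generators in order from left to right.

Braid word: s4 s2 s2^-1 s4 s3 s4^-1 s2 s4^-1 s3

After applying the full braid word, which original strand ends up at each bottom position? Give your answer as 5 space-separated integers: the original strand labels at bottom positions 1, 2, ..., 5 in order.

Answer: 1 4 3 2 5

Derivation:
Gen 1 (s4): strand 4 crosses over strand 5. Perm now: [1 2 3 5 4]
Gen 2 (s2): strand 2 crosses over strand 3. Perm now: [1 3 2 5 4]
Gen 3 (s2^-1): strand 3 crosses under strand 2. Perm now: [1 2 3 5 4]
Gen 4 (s4): strand 5 crosses over strand 4. Perm now: [1 2 3 4 5]
Gen 5 (s3): strand 3 crosses over strand 4. Perm now: [1 2 4 3 5]
Gen 6 (s4^-1): strand 3 crosses under strand 5. Perm now: [1 2 4 5 3]
Gen 7 (s2): strand 2 crosses over strand 4. Perm now: [1 4 2 5 3]
Gen 8 (s4^-1): strand 5 crosses under strand 3. Perm now: [1 4 2 3 5]
Gen 9 (s3): strand 2 crosses over strand 3. Perm now: [1 4 3 2 5]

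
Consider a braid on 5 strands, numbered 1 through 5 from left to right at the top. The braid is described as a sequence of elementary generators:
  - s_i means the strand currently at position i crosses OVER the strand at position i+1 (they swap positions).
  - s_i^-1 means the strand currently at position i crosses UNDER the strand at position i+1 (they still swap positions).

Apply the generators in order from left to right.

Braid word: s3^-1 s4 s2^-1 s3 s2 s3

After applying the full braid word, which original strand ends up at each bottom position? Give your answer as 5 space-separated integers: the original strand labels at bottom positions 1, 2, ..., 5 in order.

Gen 1 (s3^-1): strand 3 crosses under strand 4. Perm now: [1 2 4 3 5]
Gen 2 (s4): strand 3 crosses over strand 5. Perm now: [1 2 4 5 3]
Gen 3 (s2^-1): strand 2 crosses under strand 4. Perm now: [1 4 2 5 3]
Gen 4 (s3): strand 2 crosses over strand 5. Perm now: [1 4 5 2 3]
Gen 5 (s2): strand 4 crosses over strand 5. Perm now: [1 5 4 2 3]
Gen 6 (s3): strand 4 crosses over strand 2. Perm now: [1 5 2 4 3]

Answer: 1 5 2 4 3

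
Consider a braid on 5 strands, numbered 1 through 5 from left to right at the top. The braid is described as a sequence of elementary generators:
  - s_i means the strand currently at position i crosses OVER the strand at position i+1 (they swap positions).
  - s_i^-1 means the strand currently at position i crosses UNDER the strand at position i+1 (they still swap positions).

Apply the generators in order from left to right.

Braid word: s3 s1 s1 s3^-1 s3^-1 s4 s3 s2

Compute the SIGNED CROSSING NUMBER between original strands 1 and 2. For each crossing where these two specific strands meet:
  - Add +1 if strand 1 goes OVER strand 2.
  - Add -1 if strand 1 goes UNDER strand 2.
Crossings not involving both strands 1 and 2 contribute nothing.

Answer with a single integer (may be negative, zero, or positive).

Gen 1: crossing 3x4. Both 1&2? no. Sum: 0
Gen 2: 1 over 2. Both 1&2? yes. Contrib: +1. Sum: 1
Gen 3: 2 over 1. Both 1&2? yes. Contrib: -1. Sum: 0
Gen 4: crossing 4x3. Both 1&2? no. Sum: 0
Gen 5: crossing 3x4. Both 1&2? no. Sum: 0
Gen 6: crossing 3x5. Both 1&2? no. Sum: 0
Gen 7: crossing 4x5. Both 1&2? no. Sum: 0
Gen 8: crossing 2x5. Both 1&2? no. Sum: 0

Answer: 0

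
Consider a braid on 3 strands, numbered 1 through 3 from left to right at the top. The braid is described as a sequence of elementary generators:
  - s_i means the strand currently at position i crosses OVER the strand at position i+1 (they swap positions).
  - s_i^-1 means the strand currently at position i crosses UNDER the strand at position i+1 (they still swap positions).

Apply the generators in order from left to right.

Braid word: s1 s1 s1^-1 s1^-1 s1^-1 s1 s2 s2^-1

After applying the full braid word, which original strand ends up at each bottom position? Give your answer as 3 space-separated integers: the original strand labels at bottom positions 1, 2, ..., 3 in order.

Gen 1 (s1): strand 1 crosses over strand 2. Perm now: [2 1 3]
Gen 2 (s1): strand 2 crosses over strand 1. Perm now: [1 2 3]
Gen 3 (s1^-1): strand 1 crosses under strand 2. Perm now: [2 1 3]
Gen 4 (s1^-1): strand 2 crosses under strand 1. Perm now: [1 2 3]
Gen 5 (s1^-1): strand 1 crosses under strand 2. Perm now: [2 1 3]
Gen 6 (s1): strand 2 crosses over strand 1. Perm now: [1 2 3]
Gen 7 (s2): strand 2 crosses over strand 3. Perm now: [1 3 2]
Gen 8 (s2^-1): strand 3 crosses under strand 2. Perm now: [1 2 3]

Answer: 1 2 3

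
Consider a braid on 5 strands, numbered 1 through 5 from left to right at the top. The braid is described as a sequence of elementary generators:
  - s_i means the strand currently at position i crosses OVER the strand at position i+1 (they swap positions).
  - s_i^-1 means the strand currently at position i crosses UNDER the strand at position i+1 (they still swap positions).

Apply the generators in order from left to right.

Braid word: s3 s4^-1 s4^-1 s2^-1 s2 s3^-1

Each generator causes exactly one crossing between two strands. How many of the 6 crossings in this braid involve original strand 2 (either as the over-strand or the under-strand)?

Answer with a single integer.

Gen 1: crossing 3x4. Involves strand 2? no. Count so far: 0
Gen 2: crossing 3x5. Involves strand 2? no. Count so far: 0
Gen 3: crossing 5x3. Involves strand 2? no. Count so far: 0
Gen 4: crossing 2x4. Involves strand 2? yes. Count so far: 1
Gen 5: crossing 4x2. Involves strand 2? yes. Count so far: 2
Gen 6: crossing 4x3. Involves strand 2? no. Count so far: 2

Answer: 2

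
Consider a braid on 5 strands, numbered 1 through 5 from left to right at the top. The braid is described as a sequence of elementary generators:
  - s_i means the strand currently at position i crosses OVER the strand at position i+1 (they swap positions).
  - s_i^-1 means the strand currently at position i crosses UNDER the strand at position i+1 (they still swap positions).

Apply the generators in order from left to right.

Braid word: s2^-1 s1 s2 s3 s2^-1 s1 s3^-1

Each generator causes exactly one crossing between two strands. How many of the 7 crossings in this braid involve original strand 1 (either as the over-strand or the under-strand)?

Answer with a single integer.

Answer: 4

Derivation:
Gen 1: crossing 2x3. Involves strand 1? no. Count so far: 0
Gen 2: crossing 1x3. Involves strand 1? yes. Count so far: 1
Gen 3: crossing 1x2. Involves strand 1? yes. Count so far: 2
Gen 4: crossing 1x4. Involves strand 1? yes. Count so far: 3
Gen 5: crossing 2x4. Involves strand 1? no. Count so far: 3
Gen 6: crossing 3x4. Involves strand 1? no. Count so far: 3
Gen 7: crossing 2x1. Involves strand 1? yes. Count so far: 4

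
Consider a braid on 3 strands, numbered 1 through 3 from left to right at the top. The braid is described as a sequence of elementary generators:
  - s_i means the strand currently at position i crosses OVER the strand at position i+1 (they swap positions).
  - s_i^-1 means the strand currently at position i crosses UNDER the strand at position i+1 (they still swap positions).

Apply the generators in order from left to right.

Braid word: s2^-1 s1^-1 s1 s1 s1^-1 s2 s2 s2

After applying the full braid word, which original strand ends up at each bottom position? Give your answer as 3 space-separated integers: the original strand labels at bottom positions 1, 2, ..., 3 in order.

Gen 1 (s2^-1): strand 2 crosses under strand 3. Perm now: [1 3 2]
Gen 2 (s1^-1): strand 1 crosses under strand 3. Perm now: [3 1 2]
Gen 3 (s1): strand 3 crosses over strand 1. Perm now: [1 3 2]
Gen 4 (s1): strand 1 crosses over strand 3. Perm now: [3 1 2]
Gen 5 (s1^-1): strand 3 crosses under strand 1. Perm now: [1 3 2]
Gen 6 (s2): strand 3 crosses over strand 2. Perm now: [1 2 3]
Gen 7 (s2): strand 2 crosses over strand 3. Perm now: [1 3 2]
Gen 8 (s2): strand 3 crosses over strand 2. Perm now: [1 2 3]

Answer: 1 2 3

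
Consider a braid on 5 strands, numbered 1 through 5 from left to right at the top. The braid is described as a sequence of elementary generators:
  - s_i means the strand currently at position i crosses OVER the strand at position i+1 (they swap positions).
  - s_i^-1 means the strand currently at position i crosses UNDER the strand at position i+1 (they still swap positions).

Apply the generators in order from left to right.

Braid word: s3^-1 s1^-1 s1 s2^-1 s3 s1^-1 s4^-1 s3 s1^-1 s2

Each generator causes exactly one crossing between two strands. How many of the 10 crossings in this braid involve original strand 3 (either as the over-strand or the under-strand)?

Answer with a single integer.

Gen 1: crossing 3x4. Involves strand 3? yes. Count so far: 1
Gen 2: crossing 1x2. Involves strand 3? no. Count so far: 1
Gen 3: crossing 2x1. Involves strand 3? no. Count so far: 1
Gen 4: crossing 2x4. Involves strand 3? no. Count so far: 1
Gen 5: crossing 2x3. Involves strand 3? yes. Count so far: 2
Gen 6: crossing 1x4. Involves strand 3? no. Count so far: 2
Gen 7: crossing 2x5. Involves strand 3? no. Count so far: 2
Gen 8: crossing 3x5. Involves strand 3? yes. Count so far: 3
Gen 9: crossing 4x1. Involves strand 3? no. Count so far: 3
Gen 10: crossing 4x5. Involves strand 3? no. Count so far: 3

Answer: 3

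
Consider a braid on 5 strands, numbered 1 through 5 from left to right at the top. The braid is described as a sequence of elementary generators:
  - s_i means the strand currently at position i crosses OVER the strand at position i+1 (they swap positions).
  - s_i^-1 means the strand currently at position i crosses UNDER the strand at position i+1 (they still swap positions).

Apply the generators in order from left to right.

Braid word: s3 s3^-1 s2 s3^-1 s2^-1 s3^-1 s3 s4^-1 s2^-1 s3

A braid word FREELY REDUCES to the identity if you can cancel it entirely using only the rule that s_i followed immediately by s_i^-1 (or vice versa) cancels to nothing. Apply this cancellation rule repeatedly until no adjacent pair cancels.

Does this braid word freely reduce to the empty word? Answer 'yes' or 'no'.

Gen 1 (s3): push. Stack: [s3]
Gen 2 (s3^-1): cancels prior s3. Stack: []
Gen 3 (s2): push. Stack: [s2]
Gen 4 (s3^-1): push. Stack: [s2 s3^-1]
Gen 5 (s2^-1): push. Stack: [s2 s3^-1 s2^-1]
Gen 6 (s3^-1): push. Stack: [s2 s3^-1 s2^-1 s3^-1]
Gen 7 (s3): cancels prior s3^-1. Stack: [s2 s3^-1 s2^-1]
Gen 8 (s4^-1): push. Stack: [s2 s3^-1 s2^-1 s4^-1]
Gen 9 (s2^-1): push. Stack: [s2 s3^-1 s2^-1 s4^-1 s2^-1]
Gen 10 (s3): push. Stack: [s2 s3^-1 s2^-1 s4^-1 s2^-1 s3]
Reduced word: s2 s3^-1 s2^-1 s4^-1 s2^-1 s3

Answer: no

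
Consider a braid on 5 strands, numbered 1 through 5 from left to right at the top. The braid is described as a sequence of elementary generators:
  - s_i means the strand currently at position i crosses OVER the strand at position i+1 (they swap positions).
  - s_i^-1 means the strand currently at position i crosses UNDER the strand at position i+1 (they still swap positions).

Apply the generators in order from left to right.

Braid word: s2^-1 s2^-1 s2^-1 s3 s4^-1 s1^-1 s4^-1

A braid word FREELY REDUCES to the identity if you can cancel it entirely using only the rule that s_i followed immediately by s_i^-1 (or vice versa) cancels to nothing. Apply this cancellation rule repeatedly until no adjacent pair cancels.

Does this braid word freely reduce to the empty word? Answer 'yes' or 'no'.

Answer: no

Derivation:
Gen 1 (s2^-1): push. Stack: [s2^-1]
Gen 2 (s2^-1): push. Stack: [s2^-1 s2^-1]
Gen 3 (s2^-1): push. Stack: [s2^-1 s2^-1 s2^-1]
Gen 4 (s3): push. Stack: [s2^-1 s2^-1 s2^-1 s3]
Gen 5 (s4^-1): push. Stack: [s2^-1 s2^-1 s2^-1 s3 s4^-1]
Gen 6 (s1^-1): push. Stack: [s2^-1 s2^-1 s2^-1 s3 s4^-1 s1^-1]
Gen 7 (s4^-1): push. Stack: [s2^-1 s2^-1 s2^-1 s3 s4^-1 s1^-1 s4^-1]
Reduced word: s2^-1 s2^-1 s2^-1 s3 s4^-1 s1^-1 s4^-1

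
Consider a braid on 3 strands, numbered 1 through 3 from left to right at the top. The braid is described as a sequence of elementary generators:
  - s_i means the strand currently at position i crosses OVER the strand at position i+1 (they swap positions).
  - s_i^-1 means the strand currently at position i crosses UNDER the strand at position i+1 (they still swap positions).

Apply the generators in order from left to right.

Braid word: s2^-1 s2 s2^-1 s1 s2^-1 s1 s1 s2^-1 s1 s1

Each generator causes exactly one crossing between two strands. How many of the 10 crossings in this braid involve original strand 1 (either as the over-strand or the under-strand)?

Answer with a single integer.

Answer: 5

Derivation:
Gen 1: crossing 2x3. Involves strand 1? no. Count so far: 0
Gen 2: crossing 3x2. Involves strand 1? no. Count so far: 0
Gen 3: crossing 2x3. Involves strand 1? no. Count so far: 0
Gen 4: crossing 1x3. Involves strand 1? yes. Count so far: 1
Gen 5: crossing 1x2. Involves strand 1? yes. Count so far: 2
Gen 6: crossing 3x2. Involves strand 1? no. Count so far: 2
Gen 7: crossing 2x3. Involves strand 1? no. Count so far: 2
Gen 8: crossing 2x1. Involves strand 1? yes. Count so far: 3
Gen 9: crossing 3x1. Involves strand 1? yes. Count so far: 4
Gen 10: crossing 1x3. Involves strand 1? yes. Count so far: 5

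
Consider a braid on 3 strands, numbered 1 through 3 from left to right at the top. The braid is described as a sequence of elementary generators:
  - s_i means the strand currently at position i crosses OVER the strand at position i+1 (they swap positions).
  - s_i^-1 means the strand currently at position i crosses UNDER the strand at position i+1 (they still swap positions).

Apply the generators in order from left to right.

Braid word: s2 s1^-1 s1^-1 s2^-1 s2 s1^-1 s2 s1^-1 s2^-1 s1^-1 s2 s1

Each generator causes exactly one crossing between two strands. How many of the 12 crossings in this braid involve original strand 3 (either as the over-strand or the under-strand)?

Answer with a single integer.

Gen 1: crossing 2x3. Involves strand 3? yes. Count so far: 1
Gen 2: crossing 1x3. Involves strand 3? yes. Count so far: 2
Gen 3: crossing 3x1. Involves strand 3? yes. Count so far: 3
Gen 4: crossing 3x2. Involves strand 3? yes. Count so far: 4
Gen 5: crossing 2x3. Involves strand 3? yes. Count so far: 5
Gen 6: crossing 1x3. Involves strand 3? yes. Count so far: 6
Gen 7: crossing 1x2. Involves strand 3? no. Count so far: 6
Gen 8: crossing 3x2. Involves strand 3? yes. Count so far: 7
Gen 9: crossing 3x1. Involves strand 3? yes. Count so far: 8
Gen 10: crossing 2x1. Involves strand 3? no. Count so far: 8
Gen 11: crossing 2x3. Involves strand 3? yes. Count so far: 9
Gen 12: crossing 1x3. Involves strand 3? yes. Count so far: 10

Answer: 10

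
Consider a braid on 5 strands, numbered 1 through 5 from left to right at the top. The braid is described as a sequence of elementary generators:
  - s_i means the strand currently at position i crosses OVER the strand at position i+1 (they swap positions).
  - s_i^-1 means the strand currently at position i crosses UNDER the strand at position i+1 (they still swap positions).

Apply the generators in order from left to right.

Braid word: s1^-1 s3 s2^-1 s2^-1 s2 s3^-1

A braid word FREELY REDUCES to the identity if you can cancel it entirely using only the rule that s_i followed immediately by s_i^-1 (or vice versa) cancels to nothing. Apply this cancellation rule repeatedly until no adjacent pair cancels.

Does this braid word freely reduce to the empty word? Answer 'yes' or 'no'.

Answer: no

Derivation:
Gen 1 (s1^-1): push. Stack: [s1^-1]
Gen 2 (s3): push. Stack: [s1^-1 s3]
Gen 3 (s2^-1): push. Stack: [s1^-1 s3 s2^-1]
Gen 4 (s2^-1): push. Stack: [s1^-1 s3 s2^-1 s2^-1]
Gen 5 (s2): cancels prior s2^-1. Stack: [s1^-1 s3 s2^-1]
Gen 6 (s3^-1): push. Stack: [s1^-1 s3 s2^-1 s3^-1]
Reduced word: s1^-1 s3 s2^-1 s3^-1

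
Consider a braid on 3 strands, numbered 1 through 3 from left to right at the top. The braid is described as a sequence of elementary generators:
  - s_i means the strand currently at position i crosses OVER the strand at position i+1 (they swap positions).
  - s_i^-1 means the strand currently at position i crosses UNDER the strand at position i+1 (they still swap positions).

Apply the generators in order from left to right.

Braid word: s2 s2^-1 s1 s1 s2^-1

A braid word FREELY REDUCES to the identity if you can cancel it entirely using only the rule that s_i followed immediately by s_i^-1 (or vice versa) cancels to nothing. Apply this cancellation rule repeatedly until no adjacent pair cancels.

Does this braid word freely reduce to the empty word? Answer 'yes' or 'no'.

Gen 1 (s2): push. Stack: [s2]
Gen 2 (s2^-1): cancels prior s2. Stack: []
Gen 3 (s1): push. Stack: [s1]
Gen 4 (s1): push. Stack: [s1 s1]
Gen 5 (s2^-1): push. Stack: [s1 s1 s2^-1]
Reduced word: s1 s1 s2^-1

Answer: no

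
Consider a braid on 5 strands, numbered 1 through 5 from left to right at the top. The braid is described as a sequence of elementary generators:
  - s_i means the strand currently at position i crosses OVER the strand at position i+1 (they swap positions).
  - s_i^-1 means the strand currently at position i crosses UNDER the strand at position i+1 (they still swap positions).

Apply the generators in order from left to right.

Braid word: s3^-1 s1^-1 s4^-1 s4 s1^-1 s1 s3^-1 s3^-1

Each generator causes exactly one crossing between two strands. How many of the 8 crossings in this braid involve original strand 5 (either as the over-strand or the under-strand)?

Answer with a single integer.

Answer: 2

Derivation:
Gen 1: crossing 3x4. Involves strand 5? no. Count so far: 0
Gen 2: crossing 1x2. Involves strand 5? no. Count so far: 0
Gen 3: crossing 3x5. Involves strand 5? yes. Count so far: 1
Gen 4: crossing 5x3. Involves strand 5? yes. Count so far: 2
Gen 5: crossing 2x1. Involves strand 5? no. Count so far: 2
Gen 6: crossing 1x2. Involves strand 5? no. Count so far: 2
Gen 7: crossing 4x3. Involves strand 5? no. Count so far: 2
Gen 8: crossing 3x4. Involves strand 5? no. Count so far: 2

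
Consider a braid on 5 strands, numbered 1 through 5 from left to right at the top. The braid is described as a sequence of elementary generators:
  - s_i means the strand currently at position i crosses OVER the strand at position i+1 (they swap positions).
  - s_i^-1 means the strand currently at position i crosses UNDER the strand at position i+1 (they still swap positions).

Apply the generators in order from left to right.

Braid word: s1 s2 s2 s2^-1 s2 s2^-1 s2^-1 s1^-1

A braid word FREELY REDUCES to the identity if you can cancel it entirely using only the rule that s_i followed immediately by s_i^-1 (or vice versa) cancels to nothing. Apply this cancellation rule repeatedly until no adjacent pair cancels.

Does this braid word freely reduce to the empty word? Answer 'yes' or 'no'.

Gen 1 (s1): push. Stack: [s1]
Gen 2 (s2): push. Stack: [s1 s2]
Gen 3 (s2): push. Stack: [s1 s2 s2]
Gen 4 (s2^-1): cancels prior s2. Stack: [s1 s2]
Gen 5 (s2): push. Stack: [s1 s2 s2]
Gen 6 (s2^-1): cancels prior s2. Stack: [s1 s2]
Gen 7 (s2^-1): cancels prior s2. Stack: [s1]
Gen 8 (s1^-1): cancels prior s1. Stack: []
Reduced word: (empty)

Answer: yes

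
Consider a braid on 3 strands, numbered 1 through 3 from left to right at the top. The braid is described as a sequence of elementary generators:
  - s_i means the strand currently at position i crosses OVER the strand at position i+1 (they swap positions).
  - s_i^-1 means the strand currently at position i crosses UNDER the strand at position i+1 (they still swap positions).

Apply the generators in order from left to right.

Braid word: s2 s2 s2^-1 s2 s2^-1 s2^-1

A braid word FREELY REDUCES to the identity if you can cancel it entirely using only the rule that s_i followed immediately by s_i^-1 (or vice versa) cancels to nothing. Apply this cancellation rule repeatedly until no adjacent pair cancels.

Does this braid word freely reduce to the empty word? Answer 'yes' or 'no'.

Gen 1 (s2): push. Stack: [s2]
Gen 2 (s2): push. Stack: [s2 s2]
Gen 3 (s2^-1): cancels prior s2. Stack: [s2]
Gen 4 (s2): push. Stack: [s2 s2]
Gen 5 (s2^-1): cancels prior s2. Stack: [s2]
Gen 6 (s2^-1): cancels prior s2. Stack: []
Reduced word: (empty)

Answer: yes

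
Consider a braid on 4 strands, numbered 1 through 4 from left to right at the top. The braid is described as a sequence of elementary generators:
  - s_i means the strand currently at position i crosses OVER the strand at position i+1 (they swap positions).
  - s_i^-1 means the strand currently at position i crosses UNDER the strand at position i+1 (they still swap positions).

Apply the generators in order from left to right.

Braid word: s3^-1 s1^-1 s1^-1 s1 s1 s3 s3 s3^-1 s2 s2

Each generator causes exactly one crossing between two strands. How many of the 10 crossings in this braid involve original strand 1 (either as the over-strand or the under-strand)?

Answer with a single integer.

Answer: 4

Derivation:
Gen 1: crossing 3x4. Involves strand 1? no. Count so far: 0
Gen 2: crossing 1x2. Involves strand 1? yes. Count so far: 1
Gen 3: crossing 2x1. Involves strand 1? yes. Count so far: 2
Gen 4: crossing 1x2. Involves strand 1? yes. Count so far: 3
Gen 5: crossing 2x1. Involves strand 1? yes. Count so far: 4
Gen 6: crossing 4x3. Involves strand 1? no. Count so far: 4
Gen 7: crossing 3x4. Involves strand 1? no. Count so far: 4
Gen 8: crossing 4x3. Involves strand 1? no. Count so far: 4
Gen 9: crossing 2x3. Involves strand 1? no. Count so far: 4
Gen 10: crossing 3x2. Involves strand 1? no. Count so far: 4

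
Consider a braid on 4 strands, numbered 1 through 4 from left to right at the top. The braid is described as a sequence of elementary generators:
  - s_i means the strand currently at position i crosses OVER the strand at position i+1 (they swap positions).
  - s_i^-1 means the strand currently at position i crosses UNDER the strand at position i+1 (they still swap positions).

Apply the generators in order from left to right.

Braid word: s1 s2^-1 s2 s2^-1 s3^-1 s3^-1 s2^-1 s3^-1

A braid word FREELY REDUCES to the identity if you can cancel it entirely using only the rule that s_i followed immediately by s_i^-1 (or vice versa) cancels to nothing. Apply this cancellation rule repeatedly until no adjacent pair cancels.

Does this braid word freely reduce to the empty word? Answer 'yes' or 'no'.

Gen 1 (s1): push. Stack: [s1]
Gen 2 (s2^-1): push. Stack: [s1 s2^-1]
Gen 3 (s2): cancels prior s2^-1. Stack: [s1]
Gen 4 (s2^-1): push. Stack: [s1 s2^-1]
Gen 5 (s3^-1): push. Stack: [s1 s2^-1 s3^-1]
Gen 6 (s3^-1): push. Stack: [s1 s2^-1 s3^-1 s3^-1]
Gen 7 (s2^-1): push. Stack: [s1 s2^-1 s3^-1 s3^-1 s2^-1]
Gen 8 (s3^-1): push. Stack: [s1 s2^-1 s3^-1 s3^-1 s2^-1 s3^-1]
Reduced word: s1 s2^-1 s3^-1 s3^-1 s2^-1 s3^-1

Answer: no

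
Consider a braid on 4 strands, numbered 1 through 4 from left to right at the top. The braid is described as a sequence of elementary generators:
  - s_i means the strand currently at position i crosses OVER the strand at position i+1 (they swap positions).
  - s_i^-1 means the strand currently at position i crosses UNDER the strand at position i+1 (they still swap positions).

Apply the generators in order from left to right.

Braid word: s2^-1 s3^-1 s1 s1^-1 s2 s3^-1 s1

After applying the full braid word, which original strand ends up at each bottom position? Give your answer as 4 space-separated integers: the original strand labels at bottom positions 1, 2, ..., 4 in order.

Gen 1 (s2^-1): strand 2 crosses under strand 3. Perm now: [1 3 2 4]
Gen 2 (s3^-1): strand 2 crosses under strand 4. Perm now: [1 3 4 2]
Gen 3 (s1): strand 1 crosses over strand 3. Perm now: [3 1 4 2]
Gen 4 (s1^-1): strand 3 crosses under strand 1. Perm now: [1 3 4 2]
Gen 5 (s2): strand 3 crosses over strand 4. Perm now: [1 4 3 2]
Gen 6 (s3^-1): strand 3 crosses under strand 2. Perm now: [1 4 2 3]
Gen 7 (s1): strand 1 crosses over strand 4. Perm now: [4 1 2 3]

Answer: 4 1 2 3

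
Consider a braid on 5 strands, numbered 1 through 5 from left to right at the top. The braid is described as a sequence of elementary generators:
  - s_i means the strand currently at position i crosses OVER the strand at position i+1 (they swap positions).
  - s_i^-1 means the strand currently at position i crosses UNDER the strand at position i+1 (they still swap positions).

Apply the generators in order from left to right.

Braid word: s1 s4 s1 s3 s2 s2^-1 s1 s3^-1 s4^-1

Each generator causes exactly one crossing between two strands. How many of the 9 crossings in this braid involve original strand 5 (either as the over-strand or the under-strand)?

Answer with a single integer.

Gen 1: crossing 1x2. Involves strand 5? no. Count so far: 0
Gen 2: crossing 4x5. Involves strand 5? yes. Count so far: 1
Gen 3: crossing 2x1. Involves strand 5? no. Count so far: 1
Gen 4: crossing 3x5. Involves strand 5? yes. Count so far: 2
Gen 5: crossing 2x5. Involves strand 5? yes. Count so far: 3
Gen 6: crossing 5x2. Involves strand 5? yes. Count so far: 4
Gen 7: crossing 1x2. Involves strand 5? no. Count so far: 4
Gen 8: crossing 5x3. Involves strand 5? yes. Count so far: 5
Gen 9: crossing 5x4. Involves strand 5? yes. Count so far: 6

Answer: 6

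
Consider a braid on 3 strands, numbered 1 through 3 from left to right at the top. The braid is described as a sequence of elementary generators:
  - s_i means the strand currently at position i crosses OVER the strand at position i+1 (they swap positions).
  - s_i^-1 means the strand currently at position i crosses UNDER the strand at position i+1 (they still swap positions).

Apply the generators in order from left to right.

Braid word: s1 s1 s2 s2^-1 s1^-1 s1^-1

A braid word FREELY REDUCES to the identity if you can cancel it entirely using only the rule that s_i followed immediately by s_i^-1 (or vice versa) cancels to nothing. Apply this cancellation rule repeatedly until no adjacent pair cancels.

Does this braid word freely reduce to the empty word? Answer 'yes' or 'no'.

Answer: yes

Derivation:
Gen 1 (s1): push. Stack: [s1]
Gen 2 (s1): push. Stack: [s1 s1]
Gen 3 (s2): push. Stack: [s1 s1 s2]
Gen 4 (s2^-1): cancels prior s2. Stack: [s1 s1]
Gen 5 (s1^-1): cancels prior s1. Stack: [s1]
Gen 6 (s1^-1): cancels prior s1. Stack: []
Reduced word: (empty)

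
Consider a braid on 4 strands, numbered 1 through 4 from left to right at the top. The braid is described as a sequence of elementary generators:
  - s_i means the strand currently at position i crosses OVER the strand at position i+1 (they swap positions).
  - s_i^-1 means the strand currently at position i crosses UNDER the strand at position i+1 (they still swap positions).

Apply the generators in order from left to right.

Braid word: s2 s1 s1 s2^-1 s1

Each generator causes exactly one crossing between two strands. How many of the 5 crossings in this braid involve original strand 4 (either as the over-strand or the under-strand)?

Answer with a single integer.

Answer: 0

Derivation:
Gen 1: crossing 2x3. Involves strand 4? no. Count so far: 0
Gen 2: crossing 1x3. Involves strand 4? no. Count so far: 0
Gen 3: crossing 3x1. Involves strand 4? no. Count so far: 0
Gen 4: crossing 3x2. Involves strand 4? no. Count so far: 0
Gen 5: crossing 1x2. Involves strand 4? no. Count so far: 0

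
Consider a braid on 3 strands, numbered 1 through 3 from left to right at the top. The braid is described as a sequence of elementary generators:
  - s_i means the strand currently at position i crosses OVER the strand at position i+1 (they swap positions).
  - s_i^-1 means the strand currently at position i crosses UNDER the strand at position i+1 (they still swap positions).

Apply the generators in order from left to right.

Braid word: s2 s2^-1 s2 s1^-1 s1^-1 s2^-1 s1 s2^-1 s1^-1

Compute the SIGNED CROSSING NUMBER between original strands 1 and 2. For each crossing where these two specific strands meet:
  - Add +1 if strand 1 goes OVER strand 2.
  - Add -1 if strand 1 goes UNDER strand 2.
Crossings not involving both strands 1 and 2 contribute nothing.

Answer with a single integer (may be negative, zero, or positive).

Answer: 1

Derivation:
Gen 1: crossing 2x3. Both 1&2? no. Sum: 0
Gen 2: crossing 3x2. Both 1&2? no. Sum: 0
Gen 3: crossing 2x3. Both 1&2? no. Sum: 0
Gen 4: crossing 1x3. Both 1&2? no. Sum: 0
Gen 5: crossing 3x1. Both 1&2? no. Sum: 0
Gen 6: crossing 3x2. Both 1&2? no. Sum: 0
Gen 7: 1 over 2. Both 1&2? yes. Contrib: +1. Sum: 1
Gen 8: crossing 1x3. Both 1&2? no. Sum: 1
Gen 9: crossing 2x3. Both 1&2? no. Sum: 1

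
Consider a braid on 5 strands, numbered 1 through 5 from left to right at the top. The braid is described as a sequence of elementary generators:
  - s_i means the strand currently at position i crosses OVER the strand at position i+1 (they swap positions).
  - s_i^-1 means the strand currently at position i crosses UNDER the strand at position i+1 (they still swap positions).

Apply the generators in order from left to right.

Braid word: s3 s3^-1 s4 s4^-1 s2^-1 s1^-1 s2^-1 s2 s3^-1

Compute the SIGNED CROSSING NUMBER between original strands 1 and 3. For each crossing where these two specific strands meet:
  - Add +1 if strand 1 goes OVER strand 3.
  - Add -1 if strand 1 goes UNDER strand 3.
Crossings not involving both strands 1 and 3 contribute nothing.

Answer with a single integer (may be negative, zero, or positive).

Gen 1: crossing 3x4. Both 1&3? no. Sum: 0
Gen 2: crossing 4x3. Both 1&3? no. Sum: 0
Gen 3: crossing 4x5. Both 1&3? no. Sum: 0
Gen 4: crossing 5x4. Both 1&3? no. Sum: 0
Gen 5: crossing 2x3. Both 1&3? no. Sum: 0
Gen 6: 1 under 3. Both 1&3? yes. Contrib: -1. Sum: -1
Gen 7: crossing 1x2. Both 1&3? no. Sum: -1
Gen 8: crossing 2x1. Both 1&3? no. Sum: -1
Gen 9: crossing 2x4. Both 1&3? no. Sum: -1

Answer: -1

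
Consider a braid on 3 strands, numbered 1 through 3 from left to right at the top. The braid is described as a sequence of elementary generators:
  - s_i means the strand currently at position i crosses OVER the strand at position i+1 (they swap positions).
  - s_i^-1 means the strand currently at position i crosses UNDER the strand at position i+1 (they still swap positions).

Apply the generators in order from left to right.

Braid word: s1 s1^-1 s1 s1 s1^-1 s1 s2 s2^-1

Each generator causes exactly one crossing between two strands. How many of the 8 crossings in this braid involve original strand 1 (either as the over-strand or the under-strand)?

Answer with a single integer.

Answer: 6

Derivation:
Gen 1: crossing 1x2. Involves strand 1? yes. Count so far: 1
Gen 2: crossing 2x1. Involves strand 1? yes. Count so far: 2
Gen 3: crossing 1x2. Involves strand 1? yes. Count so far: 3
Gen 4: crossing 2x1. Involves strand 1? yes. Count so far: 4
Gen 5: crossing 1x2. Involves strand 1? yes. Count so far: 5
Gen 6: crossing 2x1. Involves strand 1? yes. Count so far: 6
Gen 7: crossing 2x3. Involves strand 1? no. Count so far: 6
Gen 8: crossing 3x2. Involves strand 1? no. Count so far: 6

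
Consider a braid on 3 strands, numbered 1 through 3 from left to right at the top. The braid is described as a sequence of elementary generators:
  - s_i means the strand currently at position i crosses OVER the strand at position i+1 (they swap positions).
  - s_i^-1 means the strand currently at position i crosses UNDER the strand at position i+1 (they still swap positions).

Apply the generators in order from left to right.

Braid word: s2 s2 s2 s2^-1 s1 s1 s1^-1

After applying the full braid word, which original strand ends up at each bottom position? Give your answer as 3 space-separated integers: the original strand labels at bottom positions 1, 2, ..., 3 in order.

Gen 1 (s2): strand 2 crosses over strand 3. Perm now: [1 3 2]
Gen 2 (s2): strand 3 crosses over strand 2. Perm now: [1 2 3]
Gen 3 (s2): strand 2 crosses over strand 3. Perm now: [1 3 2]
Gen 4 (s2^-1): strand 3 crosses under strand 2. Perm now: [1 2 3]
Gen 5 (s1): strand 1 crosses over strand 2. Perm now: [2 1 3]
Gen 6 (s1): strand 2 crosses over strand 1. Perm now: [1 2 3]
Gen 7 (s1^-1): strand 1 crosses under strand 2. Perm now: [2 1 3]

Answer: 2 1 3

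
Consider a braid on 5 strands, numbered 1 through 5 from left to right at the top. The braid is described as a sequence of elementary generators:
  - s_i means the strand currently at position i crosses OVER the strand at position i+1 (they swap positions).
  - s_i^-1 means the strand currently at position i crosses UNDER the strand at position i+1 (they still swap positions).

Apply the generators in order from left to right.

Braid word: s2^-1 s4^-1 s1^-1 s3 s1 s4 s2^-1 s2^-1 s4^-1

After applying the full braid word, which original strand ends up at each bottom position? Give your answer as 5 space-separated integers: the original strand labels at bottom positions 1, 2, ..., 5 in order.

Answer: 1 3 5 2 4

Derivation:
Gen 1 (s2^-1): strand 2 crosses under strand 3. Perm now: [1 3 2 4 5]
Gen 2 (s4^-1): strand 4 crosses under strand 5. Perm now: [1 3 2 5 4]
Gen 3 (s1^-1): strand 1 crosses under strand 3. Perm now: [3 1 2 5 4]
Gen 4 (s3): strand 2 crosses over strand 5. Perm now: [3 1 5 2 4]
Gen 5 (s1): strand 3 crosses over strand 1. Perm now: [1 3 5 2 4]
Gen 6 (s4): strand 2 crosses over strand 4. Perm now: [1 3 5 4 2]
Gen 7 (s2^-1): strand 3 crosses under strand 5. Perm now: [1 5 3 4 2]
Gen 8 (s2^-1): strand 5 crosses under strand 3. Perm now: [1 3 5 4 2]
Gen 9 (s4^-1): strand 4 crosses under strand 2. Perm now: [1 3 5 2 4]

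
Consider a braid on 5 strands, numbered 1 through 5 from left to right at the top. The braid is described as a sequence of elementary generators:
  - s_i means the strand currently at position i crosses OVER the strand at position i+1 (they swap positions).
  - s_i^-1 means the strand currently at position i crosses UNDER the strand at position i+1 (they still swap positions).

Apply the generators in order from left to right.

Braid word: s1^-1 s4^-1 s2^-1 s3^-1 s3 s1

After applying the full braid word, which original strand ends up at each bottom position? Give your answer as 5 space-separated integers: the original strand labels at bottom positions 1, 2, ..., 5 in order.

Gen 1 (s1^-1): strand 1 crosses under strand 2. Perm now: [2 1 3 4 5]
Gen 2 (s4^-1): strand 4 crosses under strand 5. Perm now: [2 1 3 5 4]
Gen 3 (s2^-1): strand 1 crosses under strand 3. Perm now: [2 3 1 5 4]
Gen 4 (s3^-1): strand 1 crosses under strand 5. Perm now: [2 3 5 1 4]
Gen 5 (s3): strand 5 crosses over strand 1. Perm now: [2 3 1 5 4]
Gen 6 (s1): strand 2 crosses over strand 3. Perm now: [3 2 1 5 4]

Answer: 3 2 1 5 4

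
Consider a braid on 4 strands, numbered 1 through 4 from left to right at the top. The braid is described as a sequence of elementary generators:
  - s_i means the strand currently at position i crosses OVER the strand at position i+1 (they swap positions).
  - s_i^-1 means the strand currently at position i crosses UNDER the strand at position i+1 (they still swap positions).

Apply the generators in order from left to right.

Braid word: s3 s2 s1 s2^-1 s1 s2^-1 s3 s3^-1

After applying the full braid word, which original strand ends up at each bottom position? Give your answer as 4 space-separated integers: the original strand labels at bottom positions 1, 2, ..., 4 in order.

Answer: 2 1 4 3

Derivation:
Gen 1 (s3): strand 3 crosses over strand 4. Perm now: [1 2 4 3]
Gen 2 (s2): strand 2 crosses over strand 4. Perm now: [1 4 2 3]
Gen 3 (s1): strand 1 crosses over strand 4. Perm now: [4 1 2 3]
Gen 4 (s2^-1): strand 1 crosses under strand 2. Perm now: [4 2 1 3]
Gen 5 (s1): strand 4 crosses over strand 2. Perm now: [2 4 1 3]
Gen 6 (s2^-1): strand 4 crosses under strand 1. Perm now: [2 1 4 3]
Gen 7 (s3): strand 4 crosses over strand 3. Perm now: [2 1 3 4]
Gen 8 (s3^-1): strand 3 crosses under strand 4. Perm now: [2 1 4 3]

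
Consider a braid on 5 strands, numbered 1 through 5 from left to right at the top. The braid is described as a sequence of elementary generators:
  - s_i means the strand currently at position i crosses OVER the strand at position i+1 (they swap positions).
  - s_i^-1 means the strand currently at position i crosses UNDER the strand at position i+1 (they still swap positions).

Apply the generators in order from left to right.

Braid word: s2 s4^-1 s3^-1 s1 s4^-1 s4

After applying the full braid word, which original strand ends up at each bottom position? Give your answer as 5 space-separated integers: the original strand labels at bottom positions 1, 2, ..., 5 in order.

Answer: 3 1 5 2 4

Derivation:
Gen 1 (s2): strand 2 crosses over strand 3. Perm now: [1 3 2 4 5]
Gen 2 (s4^-1): strand 4 crosses under strand 5. Perm now: [1 3 2 5 4]
Gen 3 (s3^-1): strand 2 crosses under strand 5. Perm now: [1 3 5 2 4]
Gen 4 (s1): strand 1 crosses over strand 3. Perm now: [3 1 5 2 4]
Gen 5 (s4^-1): strand 2 crosses under strand 4. Perm now: [3 1 5 4 2]
Gen 6 (s4): strand 4 crosses over strand 2. Perm now: [3 1 5 2 4]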